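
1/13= 0.08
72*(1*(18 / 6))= 216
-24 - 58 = -82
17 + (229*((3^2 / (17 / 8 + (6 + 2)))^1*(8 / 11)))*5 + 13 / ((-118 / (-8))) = 4427965 / 5841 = 758.08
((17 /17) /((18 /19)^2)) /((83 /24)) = 722 /2241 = 0.32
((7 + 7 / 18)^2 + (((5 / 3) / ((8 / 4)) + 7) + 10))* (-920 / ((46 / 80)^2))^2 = 24030208000000 / 42849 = 560811407.50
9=9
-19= -19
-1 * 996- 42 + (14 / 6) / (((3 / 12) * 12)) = -9335 / 9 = -1037.22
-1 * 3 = -3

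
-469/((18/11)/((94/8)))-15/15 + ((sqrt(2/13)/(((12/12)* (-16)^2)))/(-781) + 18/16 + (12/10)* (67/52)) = -3938231/1170-sqrt(26)/2599168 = -3366.01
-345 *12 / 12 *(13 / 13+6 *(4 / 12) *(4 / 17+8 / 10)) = -1059.35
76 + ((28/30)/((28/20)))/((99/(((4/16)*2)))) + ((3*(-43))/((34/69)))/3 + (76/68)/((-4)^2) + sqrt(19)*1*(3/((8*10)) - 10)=-797*sqrt(19)/80 - 904093/80784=-54.62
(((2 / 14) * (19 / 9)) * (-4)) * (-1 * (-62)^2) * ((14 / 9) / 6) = 292144 / 243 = 1202.24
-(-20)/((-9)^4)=20/6561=0.00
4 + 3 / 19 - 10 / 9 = 521 / 171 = 3.05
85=85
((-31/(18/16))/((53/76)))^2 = 355247104/227529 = 1561.33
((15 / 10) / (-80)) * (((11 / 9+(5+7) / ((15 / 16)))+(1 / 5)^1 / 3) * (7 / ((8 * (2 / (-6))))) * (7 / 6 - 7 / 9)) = 15533 / 57600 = 0.27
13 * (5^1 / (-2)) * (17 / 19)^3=-319345 / 13718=-23.28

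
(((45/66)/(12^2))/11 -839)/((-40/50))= 1048.75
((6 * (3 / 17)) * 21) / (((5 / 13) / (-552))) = -2712528 / 85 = -31912.09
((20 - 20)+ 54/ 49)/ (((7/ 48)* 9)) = 0.84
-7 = -7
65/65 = 1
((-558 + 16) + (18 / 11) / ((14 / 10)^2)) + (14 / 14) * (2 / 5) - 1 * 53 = -1600197 / 2695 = -593.77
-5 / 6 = -0.83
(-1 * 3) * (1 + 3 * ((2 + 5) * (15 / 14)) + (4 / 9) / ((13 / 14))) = -5611 / 78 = -71.94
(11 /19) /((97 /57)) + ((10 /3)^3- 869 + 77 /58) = -830.30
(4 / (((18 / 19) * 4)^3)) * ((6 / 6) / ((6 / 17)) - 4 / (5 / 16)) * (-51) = 37.36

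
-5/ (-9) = 5/ 9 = 0.56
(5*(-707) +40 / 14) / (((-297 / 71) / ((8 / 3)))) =14043800 / 6237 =2251.69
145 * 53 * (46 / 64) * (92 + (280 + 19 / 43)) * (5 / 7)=14153656625 / 9632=1469441.09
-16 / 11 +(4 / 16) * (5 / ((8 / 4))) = -73 / 88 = -0.83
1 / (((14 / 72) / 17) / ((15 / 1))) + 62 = 9614 / 7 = 1373.43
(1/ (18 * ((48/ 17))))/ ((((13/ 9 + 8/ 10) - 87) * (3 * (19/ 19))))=-85/ 1098432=-0.00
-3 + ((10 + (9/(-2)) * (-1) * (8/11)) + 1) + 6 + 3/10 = 1933/110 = 17.57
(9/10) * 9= 81/10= 8.10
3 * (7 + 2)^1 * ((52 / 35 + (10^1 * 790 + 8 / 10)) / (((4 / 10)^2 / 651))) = 868115475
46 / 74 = 23 / 37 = 0.62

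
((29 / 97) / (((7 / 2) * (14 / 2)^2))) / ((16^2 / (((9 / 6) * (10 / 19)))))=435 / 80915072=0.00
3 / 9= 1 / 3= 0.33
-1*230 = -230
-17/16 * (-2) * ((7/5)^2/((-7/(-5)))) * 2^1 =119/20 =5.95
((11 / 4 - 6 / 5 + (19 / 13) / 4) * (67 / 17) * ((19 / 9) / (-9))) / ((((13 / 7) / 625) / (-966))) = 14884711625 / 25857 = 575655.01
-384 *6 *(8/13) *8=-147456/13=-11342.77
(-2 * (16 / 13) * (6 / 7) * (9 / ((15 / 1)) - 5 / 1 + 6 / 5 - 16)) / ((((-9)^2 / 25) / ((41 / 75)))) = 83968 / 12285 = 6.84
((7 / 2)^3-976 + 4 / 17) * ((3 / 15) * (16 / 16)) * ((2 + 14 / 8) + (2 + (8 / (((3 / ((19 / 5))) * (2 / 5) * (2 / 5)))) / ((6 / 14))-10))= -72839199 / 2720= -26779.12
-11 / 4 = -2.75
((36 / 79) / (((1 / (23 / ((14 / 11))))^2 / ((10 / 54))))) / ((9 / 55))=17602475 / 104517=168.42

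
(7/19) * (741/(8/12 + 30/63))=1911/8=238.88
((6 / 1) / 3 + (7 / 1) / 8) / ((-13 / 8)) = -23 / 13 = -1.77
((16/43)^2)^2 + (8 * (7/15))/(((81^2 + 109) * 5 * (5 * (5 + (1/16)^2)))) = 15002356532224/782441754114375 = 0.02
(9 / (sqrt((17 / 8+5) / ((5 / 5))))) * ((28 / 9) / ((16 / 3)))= 7 * sqrt(114) / 38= 1.97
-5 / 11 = -0.45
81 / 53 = 1.53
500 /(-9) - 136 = -191.56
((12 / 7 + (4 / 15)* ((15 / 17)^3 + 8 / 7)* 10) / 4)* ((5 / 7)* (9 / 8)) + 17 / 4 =10736183 / 1925896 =5.57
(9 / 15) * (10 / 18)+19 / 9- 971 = -8717 / 9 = -968.56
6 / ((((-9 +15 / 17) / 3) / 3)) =-153 / 23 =-6.65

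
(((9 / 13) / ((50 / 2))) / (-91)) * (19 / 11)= -171 / 325325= -0.00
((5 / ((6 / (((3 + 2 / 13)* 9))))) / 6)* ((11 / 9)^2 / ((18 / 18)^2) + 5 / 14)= 430295 / 58968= 7.30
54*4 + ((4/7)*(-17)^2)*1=2668/7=381.14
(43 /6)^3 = 79507 /216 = 368.09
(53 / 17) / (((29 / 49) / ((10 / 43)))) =25970 / 21199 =1.23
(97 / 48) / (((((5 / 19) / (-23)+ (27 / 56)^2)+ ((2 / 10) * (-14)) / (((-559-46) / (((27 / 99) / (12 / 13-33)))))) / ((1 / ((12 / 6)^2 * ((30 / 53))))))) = 101832869315485 / 25212579431418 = 4.04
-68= -68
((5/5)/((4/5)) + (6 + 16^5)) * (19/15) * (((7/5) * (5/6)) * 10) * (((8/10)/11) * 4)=22539244/5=4507848.80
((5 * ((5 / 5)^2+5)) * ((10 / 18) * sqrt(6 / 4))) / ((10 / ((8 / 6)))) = 10 * sqrt(6) / 9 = 2.72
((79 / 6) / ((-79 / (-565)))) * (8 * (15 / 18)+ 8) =12430 / 9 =1381.11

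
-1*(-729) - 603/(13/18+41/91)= 412695/1921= 214.83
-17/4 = -4.25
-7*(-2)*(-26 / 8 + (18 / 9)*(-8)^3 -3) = -28847 / 2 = -14423.50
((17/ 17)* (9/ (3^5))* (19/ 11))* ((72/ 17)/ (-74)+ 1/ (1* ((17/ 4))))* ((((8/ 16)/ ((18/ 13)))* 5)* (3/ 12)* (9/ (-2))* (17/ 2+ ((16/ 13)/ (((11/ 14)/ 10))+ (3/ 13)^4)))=-10098190585/ 18058839084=-0.56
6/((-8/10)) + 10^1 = 5/2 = 2.50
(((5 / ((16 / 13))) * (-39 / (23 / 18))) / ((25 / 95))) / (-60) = 28899 / 3680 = 7.85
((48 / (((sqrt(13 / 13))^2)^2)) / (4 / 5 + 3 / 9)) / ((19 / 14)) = 10080 / 323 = 31.21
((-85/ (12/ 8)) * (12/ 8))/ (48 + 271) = -85/ 319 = -0.27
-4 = -4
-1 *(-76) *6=456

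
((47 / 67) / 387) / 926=47 / 24010254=0.00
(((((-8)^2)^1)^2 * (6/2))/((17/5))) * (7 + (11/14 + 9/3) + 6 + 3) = 8509440/119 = 71507.90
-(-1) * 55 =55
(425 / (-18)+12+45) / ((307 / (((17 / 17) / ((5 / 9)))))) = 601 / 3070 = 0.20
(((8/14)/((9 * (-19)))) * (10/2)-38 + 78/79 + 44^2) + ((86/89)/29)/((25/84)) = 11587589652112/6101677575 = 1899.08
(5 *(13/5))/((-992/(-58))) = 377/496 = 0.76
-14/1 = -14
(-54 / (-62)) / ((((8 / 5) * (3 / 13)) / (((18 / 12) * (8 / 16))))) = 1755 / 992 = 1.77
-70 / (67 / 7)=-490 / 67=-7.31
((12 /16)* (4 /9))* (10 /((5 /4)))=8 /3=2.67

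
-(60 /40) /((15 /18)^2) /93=-18 /775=-0.02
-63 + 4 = -59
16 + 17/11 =193/11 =17.55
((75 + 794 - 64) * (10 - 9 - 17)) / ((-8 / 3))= 4830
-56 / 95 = -0.59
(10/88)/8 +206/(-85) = -72087/29920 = -2.41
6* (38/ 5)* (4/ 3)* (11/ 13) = 3344/ 65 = 51.45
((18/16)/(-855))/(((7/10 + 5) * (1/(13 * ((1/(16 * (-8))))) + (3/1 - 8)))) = 13/836076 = 0.00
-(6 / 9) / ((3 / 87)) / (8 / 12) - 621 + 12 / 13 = -8438 / 13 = -649.08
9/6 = 1.50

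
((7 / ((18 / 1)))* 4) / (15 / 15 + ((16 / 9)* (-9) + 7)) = -7 / 36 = -0.19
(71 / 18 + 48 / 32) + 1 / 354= 5785 / 1062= 5.45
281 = 281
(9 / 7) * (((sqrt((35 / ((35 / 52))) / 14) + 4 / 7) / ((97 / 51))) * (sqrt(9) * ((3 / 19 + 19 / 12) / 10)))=182223 / 903070 + 182223 * sqrt(182) / 3612280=0.88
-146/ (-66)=73/ 33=2.21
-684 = -684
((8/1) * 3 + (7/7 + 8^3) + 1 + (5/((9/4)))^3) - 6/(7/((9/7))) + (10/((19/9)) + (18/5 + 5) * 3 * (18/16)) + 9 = 16034501099/27147960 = 590.63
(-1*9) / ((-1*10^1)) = 9 / 10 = 0.90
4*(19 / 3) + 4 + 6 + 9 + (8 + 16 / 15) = 267 / 5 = 53.40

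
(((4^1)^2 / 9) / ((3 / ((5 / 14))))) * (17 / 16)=85 / 378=0.22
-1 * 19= -19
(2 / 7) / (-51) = -2 / 357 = -0.01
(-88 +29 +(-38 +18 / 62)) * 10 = -29980 / 31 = -967.10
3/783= 1/261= 0.00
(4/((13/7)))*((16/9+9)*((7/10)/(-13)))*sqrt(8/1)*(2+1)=-19012*sqrt(2)/2535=-10.61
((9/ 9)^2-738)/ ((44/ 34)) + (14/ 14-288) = -1713/ 2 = -856.50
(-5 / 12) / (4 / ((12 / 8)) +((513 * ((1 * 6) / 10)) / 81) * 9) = -25 / 2212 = -0.01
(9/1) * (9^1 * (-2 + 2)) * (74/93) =0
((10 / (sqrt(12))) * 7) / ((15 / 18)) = 14 * sqrt(3) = 24.25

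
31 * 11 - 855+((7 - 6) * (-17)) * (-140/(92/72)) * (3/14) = -2642/23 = -114.87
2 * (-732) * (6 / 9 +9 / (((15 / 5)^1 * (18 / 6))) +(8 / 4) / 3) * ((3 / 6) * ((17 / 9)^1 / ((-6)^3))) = 7259 / 486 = 14.94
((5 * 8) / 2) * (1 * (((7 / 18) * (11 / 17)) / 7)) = 110 / 153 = 0.72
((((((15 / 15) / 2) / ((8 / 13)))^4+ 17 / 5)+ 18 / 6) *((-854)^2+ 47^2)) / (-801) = -6242.90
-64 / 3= -21.33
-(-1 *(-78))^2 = -6084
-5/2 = -2.50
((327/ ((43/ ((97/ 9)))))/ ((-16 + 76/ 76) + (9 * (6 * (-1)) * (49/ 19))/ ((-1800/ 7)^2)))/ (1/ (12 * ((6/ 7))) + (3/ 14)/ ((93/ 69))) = -62773169760000/ 2943819181729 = -21.32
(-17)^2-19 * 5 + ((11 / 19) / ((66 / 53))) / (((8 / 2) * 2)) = 194.06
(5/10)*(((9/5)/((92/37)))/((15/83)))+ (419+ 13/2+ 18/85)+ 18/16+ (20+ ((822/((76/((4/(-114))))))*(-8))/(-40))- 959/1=-510.24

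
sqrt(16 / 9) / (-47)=-4 / 141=-0.03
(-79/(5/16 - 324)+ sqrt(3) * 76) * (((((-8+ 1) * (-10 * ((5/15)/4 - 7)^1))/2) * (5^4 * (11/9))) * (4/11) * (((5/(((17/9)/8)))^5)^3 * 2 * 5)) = -11298310184246183045627904000000000000000000000 * sqrt(3)/2862423051509815793 - 187908737801147044337811456000000000000000000000/14824488983769335991947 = -6849277604496772401741742000.00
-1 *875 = -875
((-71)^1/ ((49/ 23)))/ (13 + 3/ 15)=-8165/ 3234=-2.52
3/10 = 0.30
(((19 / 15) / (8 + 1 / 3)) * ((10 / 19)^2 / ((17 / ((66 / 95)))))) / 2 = 132 / 153425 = 0.00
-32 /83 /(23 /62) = -1984 /1909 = -1.04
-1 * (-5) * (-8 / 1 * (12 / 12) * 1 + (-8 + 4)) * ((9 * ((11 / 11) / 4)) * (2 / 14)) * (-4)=540 / 7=77.14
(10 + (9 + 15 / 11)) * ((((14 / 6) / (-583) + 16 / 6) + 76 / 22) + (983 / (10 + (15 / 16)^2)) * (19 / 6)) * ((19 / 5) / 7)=3230.71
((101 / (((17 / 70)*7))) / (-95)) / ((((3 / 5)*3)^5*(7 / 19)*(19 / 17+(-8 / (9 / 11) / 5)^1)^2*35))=-53656250 / 14677080201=-0.00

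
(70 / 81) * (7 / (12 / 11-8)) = -2695 / 3078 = -0.88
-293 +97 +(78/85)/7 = -116542/595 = -195.87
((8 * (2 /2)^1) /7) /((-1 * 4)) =-2 /7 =-0.29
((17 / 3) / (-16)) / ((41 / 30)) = -85 / 328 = -0.26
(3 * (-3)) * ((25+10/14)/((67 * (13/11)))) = -17820/6097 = -2.92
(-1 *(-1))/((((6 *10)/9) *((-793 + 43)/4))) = -1/1250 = -0.00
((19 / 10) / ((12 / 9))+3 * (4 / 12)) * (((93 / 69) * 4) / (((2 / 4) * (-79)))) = -3007 / 9085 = -0.33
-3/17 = -0.18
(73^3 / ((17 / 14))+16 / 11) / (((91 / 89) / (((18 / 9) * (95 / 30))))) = 33768644330 / 17017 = 1984406.44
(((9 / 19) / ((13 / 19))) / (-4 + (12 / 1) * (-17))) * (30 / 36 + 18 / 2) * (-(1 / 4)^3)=177 / 346112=0.00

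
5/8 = 0.62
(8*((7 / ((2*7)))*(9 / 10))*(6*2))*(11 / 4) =594 / 5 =118.80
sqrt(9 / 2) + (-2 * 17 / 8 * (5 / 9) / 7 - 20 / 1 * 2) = -10165 / 252 + 3 * sqrt(2) / 2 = -38.22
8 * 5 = 40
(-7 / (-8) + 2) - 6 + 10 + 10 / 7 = 465 / 56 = 8.30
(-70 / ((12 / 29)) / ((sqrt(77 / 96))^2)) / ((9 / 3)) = -70.30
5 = 5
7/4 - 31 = -117/4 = -29.25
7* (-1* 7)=-49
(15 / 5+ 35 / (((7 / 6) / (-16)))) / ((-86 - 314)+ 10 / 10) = 159 / 133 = 1.20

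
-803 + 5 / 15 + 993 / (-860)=-2073859 / 2580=-803.82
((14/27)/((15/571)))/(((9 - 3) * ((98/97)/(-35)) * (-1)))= 55387/486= 113.97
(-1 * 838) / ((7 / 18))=-15084 / 7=-2154.86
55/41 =1.34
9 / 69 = 3 / 23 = 0.13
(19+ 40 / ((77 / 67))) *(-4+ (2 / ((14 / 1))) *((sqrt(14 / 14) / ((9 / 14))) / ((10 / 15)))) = -1381 / 7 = -197.29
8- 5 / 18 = 139 / 18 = 7.72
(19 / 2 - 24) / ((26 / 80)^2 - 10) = 23200 / 15831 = 1.47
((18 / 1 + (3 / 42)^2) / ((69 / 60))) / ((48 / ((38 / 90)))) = 67051 / 486864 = 0.14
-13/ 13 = -1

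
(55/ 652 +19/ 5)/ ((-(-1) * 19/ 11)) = 139293/ 61940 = 2.25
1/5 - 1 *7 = -34/5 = -6.80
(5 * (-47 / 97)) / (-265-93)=0.01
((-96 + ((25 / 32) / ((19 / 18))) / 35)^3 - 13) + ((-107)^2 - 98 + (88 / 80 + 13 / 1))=-42053224134096439 / 48182005760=-872799.37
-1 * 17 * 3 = -51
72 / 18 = 4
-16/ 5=-3.20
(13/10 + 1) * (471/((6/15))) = 10833/4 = 2708.25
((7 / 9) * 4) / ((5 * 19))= 28 / 855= 0.03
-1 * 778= -778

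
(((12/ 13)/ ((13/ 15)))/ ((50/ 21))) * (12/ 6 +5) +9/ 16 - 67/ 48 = 11651/ 5070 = 2.30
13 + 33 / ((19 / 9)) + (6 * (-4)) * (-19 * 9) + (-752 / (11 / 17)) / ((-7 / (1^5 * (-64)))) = -9499304 / 1463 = -6493.03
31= 31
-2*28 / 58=-28 / 29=-0.97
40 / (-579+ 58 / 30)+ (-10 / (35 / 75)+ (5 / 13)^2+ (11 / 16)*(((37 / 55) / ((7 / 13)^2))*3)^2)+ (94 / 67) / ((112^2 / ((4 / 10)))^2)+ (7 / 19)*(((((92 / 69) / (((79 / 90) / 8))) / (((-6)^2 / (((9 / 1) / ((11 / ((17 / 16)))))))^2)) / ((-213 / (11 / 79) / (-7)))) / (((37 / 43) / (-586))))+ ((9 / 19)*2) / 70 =123500809541413386669259857 / 10321466949867326936883200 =11.97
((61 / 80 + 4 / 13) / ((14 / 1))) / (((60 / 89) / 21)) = 99057 / 41600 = 2.38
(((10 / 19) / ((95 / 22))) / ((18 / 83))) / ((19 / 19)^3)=1826 / 3249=0.56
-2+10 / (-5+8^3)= -1004 / 507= -1.98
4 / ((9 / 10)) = 40 / 9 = 4.44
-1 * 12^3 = -1728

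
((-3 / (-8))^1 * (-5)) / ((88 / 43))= -645 / 704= -0.92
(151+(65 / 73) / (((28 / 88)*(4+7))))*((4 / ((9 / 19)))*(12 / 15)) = 23496464 / 22995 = 1021.81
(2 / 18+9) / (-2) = -41 / 9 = -4.56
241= 241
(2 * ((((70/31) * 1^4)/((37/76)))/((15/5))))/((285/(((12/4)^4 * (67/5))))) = 67536/5735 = 11.78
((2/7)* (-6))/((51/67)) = -2.25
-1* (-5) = 5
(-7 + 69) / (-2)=-31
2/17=0.12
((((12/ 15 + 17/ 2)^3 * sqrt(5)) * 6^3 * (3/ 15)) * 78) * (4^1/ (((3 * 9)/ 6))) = 1505756304 * sqrt(5)/ 625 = 5387157.53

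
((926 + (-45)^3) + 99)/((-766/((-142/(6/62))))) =-198310100/1149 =-172593.65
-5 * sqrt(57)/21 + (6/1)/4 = 3/2-5 * sqrt(57)/21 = -0.30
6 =6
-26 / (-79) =26 / 79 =0.33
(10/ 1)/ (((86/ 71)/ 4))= 1420/ 43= 33.02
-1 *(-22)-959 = -937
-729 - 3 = -732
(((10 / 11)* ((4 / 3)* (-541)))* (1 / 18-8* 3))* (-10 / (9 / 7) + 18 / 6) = -200527060 / 2673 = -75019.48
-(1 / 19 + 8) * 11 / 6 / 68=-0.22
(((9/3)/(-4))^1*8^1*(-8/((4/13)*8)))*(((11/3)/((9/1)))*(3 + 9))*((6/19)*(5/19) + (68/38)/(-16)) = -11869/4332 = -2.74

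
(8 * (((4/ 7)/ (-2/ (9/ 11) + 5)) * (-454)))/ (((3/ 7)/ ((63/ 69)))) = -915264/ 529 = -1730.18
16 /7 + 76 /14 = 54 /7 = 7.71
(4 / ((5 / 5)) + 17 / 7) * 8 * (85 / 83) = 30600 / 581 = 52.67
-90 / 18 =-5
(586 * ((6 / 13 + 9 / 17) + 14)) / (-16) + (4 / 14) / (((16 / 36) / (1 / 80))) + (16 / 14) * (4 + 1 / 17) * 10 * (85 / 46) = -114681271 / 247520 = -463.32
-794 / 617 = -1.29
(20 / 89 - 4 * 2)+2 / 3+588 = 155098 / 267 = 580.89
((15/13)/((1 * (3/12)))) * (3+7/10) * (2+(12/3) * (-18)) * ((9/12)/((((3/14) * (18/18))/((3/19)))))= -163170/247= -660.61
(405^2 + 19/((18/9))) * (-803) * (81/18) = -2370954663/4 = -592738665.75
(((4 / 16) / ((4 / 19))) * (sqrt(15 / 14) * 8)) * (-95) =-1805 * sqrt(210) / 28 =-934.18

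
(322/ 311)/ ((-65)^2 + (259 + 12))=161/ 699128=0.00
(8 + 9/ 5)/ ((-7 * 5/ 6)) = -42/ 25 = -1.68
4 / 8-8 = -15 / 2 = -7.50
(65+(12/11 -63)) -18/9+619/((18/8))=27344/99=276.20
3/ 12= 1/ 4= 0.25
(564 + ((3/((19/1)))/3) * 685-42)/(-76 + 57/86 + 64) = -911858/18525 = -49.22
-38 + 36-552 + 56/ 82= -22686/ 41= -553.32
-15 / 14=-1.07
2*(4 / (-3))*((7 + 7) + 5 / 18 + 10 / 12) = -1088 / 27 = -40.30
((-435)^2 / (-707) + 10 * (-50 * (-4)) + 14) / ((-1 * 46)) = -1234673 / 32522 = -37.96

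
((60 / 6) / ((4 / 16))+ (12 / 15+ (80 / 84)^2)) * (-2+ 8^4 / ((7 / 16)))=6025665208 / 15435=390389.71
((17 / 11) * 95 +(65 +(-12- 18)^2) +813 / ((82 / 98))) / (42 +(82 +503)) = 939637 / 282777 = 3.32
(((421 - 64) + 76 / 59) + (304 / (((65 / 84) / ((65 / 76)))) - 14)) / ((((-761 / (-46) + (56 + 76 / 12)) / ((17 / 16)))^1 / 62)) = 1459501731 / 2568860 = 568.15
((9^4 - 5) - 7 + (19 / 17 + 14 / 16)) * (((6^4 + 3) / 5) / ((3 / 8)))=77154971 / 17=4538527.71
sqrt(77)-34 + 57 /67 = -2221 /67 + sqrt(77) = -24.37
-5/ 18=-0.28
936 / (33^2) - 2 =-138 / 121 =-1.14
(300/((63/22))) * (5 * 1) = 523.81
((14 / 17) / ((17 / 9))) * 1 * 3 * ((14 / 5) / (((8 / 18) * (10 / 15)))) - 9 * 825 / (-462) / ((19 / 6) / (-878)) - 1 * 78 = -1737988467 / 384370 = -4521.65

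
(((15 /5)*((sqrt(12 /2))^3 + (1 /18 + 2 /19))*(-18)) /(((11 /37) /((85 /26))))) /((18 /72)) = -2037960*sqrt(6) /143 - 94350 /247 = -35290.81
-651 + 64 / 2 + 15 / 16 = -9889 / 16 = -618.06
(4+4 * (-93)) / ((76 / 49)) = -4508 / 19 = -237.26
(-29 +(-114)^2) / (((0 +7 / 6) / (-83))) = -6457566 / 7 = -922509.43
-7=-7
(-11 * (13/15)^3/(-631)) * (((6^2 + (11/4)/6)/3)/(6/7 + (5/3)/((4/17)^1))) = 1184183/68182074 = 0.02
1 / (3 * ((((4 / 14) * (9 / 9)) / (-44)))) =-154 / 3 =-51.33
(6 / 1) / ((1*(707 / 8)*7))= 48 / 4949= 0.01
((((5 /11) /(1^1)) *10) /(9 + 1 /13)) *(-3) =-975 /649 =-1.50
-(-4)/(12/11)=11/3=3.67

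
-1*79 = -79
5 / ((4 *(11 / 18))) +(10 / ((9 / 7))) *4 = 6565 / 198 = 33.16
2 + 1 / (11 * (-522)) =11483 / 5742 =2.00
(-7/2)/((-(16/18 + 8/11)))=693/320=2.17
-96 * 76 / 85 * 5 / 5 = -7296 / 85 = -85.84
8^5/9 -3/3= 32759/9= 3639.89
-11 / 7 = -1.57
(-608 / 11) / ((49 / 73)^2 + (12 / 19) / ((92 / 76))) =-74520736 / 1310881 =-56.85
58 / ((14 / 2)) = 8.29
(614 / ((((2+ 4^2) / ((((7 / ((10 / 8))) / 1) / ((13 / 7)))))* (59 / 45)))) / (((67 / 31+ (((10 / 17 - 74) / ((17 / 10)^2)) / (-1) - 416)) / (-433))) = 87.45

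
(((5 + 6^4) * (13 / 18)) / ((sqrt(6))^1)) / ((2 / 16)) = 33826 * sqrt(6) / 27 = 3068.76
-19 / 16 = -1.19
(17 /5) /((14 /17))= 289 /70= 4.13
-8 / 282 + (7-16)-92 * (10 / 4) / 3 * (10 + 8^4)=-14795711 / 47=-314802.36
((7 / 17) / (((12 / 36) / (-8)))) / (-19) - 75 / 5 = -4677 / 323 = -14.48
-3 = -3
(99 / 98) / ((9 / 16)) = 88 / 49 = 1.80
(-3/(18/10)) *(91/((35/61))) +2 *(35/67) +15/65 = -263.06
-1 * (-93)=93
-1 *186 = -186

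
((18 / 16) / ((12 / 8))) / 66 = 1 / 88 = 0.01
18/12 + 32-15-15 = 7/2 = 3.50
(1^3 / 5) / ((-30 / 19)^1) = -19 / 150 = -0.13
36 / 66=6 / 11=0.55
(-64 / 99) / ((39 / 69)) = -1472 / 1287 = -1.14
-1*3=-3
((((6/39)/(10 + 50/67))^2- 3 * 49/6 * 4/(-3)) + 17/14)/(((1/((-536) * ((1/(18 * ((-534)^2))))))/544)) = -5916593159597/3074006631150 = -1.92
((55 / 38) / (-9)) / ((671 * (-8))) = 5 / 166896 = 0.00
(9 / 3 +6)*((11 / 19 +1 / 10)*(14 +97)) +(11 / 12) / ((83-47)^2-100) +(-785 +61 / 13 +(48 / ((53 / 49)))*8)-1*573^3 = -13594873864911487 / 72262320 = -188132264.02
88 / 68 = 22 / 17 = 1.29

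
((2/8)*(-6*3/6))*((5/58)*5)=-75/232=-0.32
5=5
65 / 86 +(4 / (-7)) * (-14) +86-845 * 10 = -718551 / 86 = -8355.24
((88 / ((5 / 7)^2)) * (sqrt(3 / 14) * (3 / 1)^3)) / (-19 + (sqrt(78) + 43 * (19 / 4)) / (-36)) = -607818816 * sqrt(42) / 45080575 + 4105728 * sqrt(91) / 45080575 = -86.51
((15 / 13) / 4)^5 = 759375 / 380204032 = 0.00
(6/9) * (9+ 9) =12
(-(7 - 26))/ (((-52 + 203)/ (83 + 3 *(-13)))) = 836/ 151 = 5.54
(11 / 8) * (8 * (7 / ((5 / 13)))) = 1001 / 5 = 200.20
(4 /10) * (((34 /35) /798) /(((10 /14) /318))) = 3604 /16625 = 0.22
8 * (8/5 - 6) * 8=-1408/5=-281.60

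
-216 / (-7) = 216 / 7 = 30.86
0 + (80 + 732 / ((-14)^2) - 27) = 2780 / 49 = 56.73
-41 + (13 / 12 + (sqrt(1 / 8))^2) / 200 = -196771 / 4800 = -40.99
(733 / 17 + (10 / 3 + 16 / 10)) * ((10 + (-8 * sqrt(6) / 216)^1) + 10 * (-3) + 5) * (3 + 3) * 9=-661662 / 17- 24506 * sqrt(6) / 255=-39156.69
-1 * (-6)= 6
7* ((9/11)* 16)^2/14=10368/121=85.69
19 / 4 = 4.75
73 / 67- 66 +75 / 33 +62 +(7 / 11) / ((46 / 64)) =4198 / 16951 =0.25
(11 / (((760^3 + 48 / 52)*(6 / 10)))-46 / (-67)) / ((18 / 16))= 1575045987122 / 2580849653427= 0.61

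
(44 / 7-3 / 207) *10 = 30290 / 483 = 62.71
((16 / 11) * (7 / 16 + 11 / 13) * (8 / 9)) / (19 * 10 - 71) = 712 / 51051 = 0.01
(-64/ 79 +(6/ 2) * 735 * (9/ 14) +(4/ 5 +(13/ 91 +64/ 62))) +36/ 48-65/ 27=13117550921/ 9257220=1417.01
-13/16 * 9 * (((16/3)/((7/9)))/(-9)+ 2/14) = 507/112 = 4.53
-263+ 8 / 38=-4993 / 19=-262.79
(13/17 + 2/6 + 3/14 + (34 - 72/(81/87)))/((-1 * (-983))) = -10001/233954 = -0.04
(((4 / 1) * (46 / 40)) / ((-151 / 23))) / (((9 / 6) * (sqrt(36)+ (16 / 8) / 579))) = -102097 / 1312190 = -0.08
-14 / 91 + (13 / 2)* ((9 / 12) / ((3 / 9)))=1505 / 104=14.47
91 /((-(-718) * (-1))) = -0.13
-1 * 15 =-15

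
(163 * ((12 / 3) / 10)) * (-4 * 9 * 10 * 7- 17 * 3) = -838146 / 5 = -167629.20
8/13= 0.62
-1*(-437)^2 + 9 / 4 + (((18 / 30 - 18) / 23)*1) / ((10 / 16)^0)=-87845053 / 460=-190967.51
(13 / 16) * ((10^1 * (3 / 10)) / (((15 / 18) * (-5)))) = -117 / 200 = -0.58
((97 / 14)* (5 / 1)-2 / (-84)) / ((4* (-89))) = -26 / 267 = -0.10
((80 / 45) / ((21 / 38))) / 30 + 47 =133549 / 2835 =47.11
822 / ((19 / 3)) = 2466 / 19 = 129.79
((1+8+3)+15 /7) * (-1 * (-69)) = 6831 /7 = 975.86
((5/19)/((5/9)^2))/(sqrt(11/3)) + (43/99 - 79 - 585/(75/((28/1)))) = -146998/495 + 81*sqrt(33)/1045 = -296.52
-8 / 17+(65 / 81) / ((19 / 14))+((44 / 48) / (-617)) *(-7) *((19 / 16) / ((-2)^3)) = 984866009 / 8264996352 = 0.12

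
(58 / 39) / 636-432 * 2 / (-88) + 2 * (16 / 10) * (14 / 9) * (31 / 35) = 48530111 / 3410550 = 14.23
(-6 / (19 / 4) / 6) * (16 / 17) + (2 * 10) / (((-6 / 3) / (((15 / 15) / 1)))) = -3294 / 323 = -10.20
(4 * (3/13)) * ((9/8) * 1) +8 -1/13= 233/26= 8.96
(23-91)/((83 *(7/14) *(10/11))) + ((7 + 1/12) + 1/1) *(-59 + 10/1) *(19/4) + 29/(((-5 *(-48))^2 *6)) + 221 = -47679821753/28684800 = -1662.20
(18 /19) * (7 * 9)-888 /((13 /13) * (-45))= 22634 /285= 79.42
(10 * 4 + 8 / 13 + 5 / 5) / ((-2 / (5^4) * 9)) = -338125 / 234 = -1444.98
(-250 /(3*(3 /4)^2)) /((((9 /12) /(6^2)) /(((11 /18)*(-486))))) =2112000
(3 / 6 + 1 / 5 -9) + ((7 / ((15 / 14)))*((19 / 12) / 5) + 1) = -1177 / 225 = -5.23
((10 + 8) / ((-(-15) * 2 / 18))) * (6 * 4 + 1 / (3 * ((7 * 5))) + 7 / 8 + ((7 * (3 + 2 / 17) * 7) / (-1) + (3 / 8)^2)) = -131336703 / 95200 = -1379.59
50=50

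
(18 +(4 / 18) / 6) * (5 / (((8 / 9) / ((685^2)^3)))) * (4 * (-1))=-41926744714148216145.83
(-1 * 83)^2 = 6889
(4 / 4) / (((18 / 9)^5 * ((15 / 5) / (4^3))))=2 / 3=0.67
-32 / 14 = -16 / 7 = -2.29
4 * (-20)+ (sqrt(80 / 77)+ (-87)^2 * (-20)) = -151460+ 4 * sqrt(385) / 77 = -151458.98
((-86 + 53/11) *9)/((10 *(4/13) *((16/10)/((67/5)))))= -7000227/3520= -1988.70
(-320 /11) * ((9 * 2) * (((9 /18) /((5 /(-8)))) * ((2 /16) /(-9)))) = -5.82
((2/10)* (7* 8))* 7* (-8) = -3136/5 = -627.20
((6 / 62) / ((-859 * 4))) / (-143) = 3 / 15231788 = 0.00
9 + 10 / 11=9.91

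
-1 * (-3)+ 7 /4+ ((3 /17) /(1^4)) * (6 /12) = 329 /68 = 4.84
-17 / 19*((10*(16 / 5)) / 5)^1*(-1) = 5.73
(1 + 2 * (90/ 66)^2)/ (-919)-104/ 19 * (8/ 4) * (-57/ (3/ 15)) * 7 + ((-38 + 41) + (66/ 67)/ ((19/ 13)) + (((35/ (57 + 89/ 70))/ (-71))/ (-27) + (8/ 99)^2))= 72535745442156830242/ 3320674890797583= 21843.68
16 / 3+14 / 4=53 / 6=8.83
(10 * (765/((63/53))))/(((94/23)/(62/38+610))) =6020549575/6251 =963133.83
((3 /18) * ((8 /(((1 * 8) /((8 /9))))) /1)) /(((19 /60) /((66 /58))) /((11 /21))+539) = 9680 /35252973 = 0.00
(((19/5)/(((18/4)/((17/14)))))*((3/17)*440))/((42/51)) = 14212/147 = 96.68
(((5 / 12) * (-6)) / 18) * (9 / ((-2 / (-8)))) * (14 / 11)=-70 / 11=-6.36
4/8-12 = -11.50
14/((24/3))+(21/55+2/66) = 1427/660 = 2.16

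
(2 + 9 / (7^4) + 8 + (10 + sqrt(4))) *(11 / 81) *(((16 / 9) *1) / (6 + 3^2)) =9298256 / 26254935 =0.35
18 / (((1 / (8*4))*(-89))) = -576 / 89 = -6.47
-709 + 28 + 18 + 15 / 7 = -4626 / 7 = -660.86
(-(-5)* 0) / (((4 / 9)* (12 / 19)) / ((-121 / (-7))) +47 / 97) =0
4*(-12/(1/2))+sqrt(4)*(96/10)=-384/5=-76.80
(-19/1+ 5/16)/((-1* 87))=299/1392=0.21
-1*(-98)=98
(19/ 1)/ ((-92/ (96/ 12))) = -38/ 23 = -1.65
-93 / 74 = -1.26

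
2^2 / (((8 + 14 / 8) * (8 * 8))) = 1 / 156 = 0.01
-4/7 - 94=-662/7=-94.57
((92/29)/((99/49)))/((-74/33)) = -2254/3219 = -0.70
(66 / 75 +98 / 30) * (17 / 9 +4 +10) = 44473 / 675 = 65.89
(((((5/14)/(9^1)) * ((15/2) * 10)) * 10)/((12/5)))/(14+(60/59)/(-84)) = 184375/207972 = 0.89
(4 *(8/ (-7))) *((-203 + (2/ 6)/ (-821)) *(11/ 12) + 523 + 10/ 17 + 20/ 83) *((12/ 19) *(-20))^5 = 9969328826508902400000/ 20078728884683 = 496511949.72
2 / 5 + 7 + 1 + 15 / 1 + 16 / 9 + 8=1493 / 45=33.18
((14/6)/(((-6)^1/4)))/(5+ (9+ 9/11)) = -154/1467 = -0.10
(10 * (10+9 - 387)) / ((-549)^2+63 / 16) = -2560 / 209673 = -0.01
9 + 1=10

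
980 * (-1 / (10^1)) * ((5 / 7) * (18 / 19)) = -1260 / 19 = -66.32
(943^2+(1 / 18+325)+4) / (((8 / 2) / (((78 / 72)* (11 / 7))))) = 2289773915 / 6048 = 378600.18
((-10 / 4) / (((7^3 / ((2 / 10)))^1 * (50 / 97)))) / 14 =-0.00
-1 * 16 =-16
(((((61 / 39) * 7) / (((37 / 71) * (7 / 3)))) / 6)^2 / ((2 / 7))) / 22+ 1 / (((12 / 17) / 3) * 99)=16337275 / 40719536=0.40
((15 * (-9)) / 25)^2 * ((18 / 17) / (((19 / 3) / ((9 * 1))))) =43.88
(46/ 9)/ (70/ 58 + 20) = 1334/ 5535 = 0.24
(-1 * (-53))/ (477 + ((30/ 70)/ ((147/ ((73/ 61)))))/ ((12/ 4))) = 3326757/ 29940886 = 0.11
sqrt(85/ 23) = sqrt(1955)/ 23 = 1.92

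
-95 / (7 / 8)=-760 / 7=-108.57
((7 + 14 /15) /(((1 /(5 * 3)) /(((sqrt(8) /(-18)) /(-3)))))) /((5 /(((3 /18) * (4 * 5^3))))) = 5950 * sqrt(2) /81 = 103.88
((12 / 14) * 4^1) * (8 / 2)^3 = 219.43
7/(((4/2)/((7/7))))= 3.50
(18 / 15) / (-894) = -1 / 745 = -0.00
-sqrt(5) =-2.24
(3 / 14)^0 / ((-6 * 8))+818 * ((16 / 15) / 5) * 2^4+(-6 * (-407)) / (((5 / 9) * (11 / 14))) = 8386.49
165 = 165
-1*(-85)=85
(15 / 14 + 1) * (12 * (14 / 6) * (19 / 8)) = 551 / 4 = 137.75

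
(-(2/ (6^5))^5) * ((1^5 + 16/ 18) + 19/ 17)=-115/ 33983078660775346176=-0.00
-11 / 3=-3.67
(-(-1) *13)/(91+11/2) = 0.13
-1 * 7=-7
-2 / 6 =-1 / 3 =-0.33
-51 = -51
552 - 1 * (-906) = 1458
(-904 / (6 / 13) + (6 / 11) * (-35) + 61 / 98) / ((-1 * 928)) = 6394055 / 3001152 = 2.13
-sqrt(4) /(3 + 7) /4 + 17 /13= 1.26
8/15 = 0.53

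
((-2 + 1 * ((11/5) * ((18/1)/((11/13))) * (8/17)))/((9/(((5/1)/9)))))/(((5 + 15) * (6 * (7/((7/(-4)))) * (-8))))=851/2643840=0.00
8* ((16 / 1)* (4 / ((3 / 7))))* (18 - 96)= -93184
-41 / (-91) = 41 / 91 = 0.45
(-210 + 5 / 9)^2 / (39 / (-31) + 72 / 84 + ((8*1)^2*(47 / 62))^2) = 4780508915 / 256468923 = 18.64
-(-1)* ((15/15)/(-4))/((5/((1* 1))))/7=-1/140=-0.01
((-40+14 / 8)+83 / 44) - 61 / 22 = -861 / 22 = -39.14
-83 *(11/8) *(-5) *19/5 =17347/8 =2168.38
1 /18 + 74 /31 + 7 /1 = 5269 /558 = 9.44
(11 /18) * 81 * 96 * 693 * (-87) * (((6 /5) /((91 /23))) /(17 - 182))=171157536 /325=526638.57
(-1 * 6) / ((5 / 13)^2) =-1014 / 25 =-40.56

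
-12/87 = -4/29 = -0.14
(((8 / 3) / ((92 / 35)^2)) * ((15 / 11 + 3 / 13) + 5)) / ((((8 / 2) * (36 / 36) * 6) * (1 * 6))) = 50225 / 2841696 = 0.02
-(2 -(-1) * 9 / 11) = -31 / 11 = -2.82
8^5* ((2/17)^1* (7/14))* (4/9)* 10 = 1310720/153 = 8566.80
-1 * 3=-3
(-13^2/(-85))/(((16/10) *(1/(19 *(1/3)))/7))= 22477/408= 55.09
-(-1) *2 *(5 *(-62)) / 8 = -155 / 2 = -77.50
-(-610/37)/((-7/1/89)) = -54290/259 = -209.61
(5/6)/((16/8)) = 5/12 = 0.42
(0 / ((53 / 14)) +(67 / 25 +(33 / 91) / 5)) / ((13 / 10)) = 12524 / 5915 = 2.12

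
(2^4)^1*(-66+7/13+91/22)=-981.20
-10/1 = -10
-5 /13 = -0.38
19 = 19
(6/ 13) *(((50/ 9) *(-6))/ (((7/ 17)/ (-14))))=6800/ 13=523.08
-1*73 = -73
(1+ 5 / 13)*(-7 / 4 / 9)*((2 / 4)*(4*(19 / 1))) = -133 / 13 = -10.23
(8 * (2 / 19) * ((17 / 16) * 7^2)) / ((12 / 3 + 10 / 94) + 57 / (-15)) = 195755 / 1368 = 143.10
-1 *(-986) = 986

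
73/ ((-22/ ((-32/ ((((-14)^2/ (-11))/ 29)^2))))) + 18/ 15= 3391021/ 12005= 282.47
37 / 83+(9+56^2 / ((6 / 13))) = 6804.11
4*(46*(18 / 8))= 414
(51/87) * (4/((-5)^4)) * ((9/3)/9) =68/54375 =0.00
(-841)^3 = -594823321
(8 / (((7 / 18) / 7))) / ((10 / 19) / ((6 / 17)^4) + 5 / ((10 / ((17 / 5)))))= 8864640 / 2192677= 4.04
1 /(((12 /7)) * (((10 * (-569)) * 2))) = -7 /136560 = -0.00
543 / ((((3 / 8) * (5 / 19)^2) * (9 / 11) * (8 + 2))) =2875004 / 1125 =2555.56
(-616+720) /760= 13 /95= 0.14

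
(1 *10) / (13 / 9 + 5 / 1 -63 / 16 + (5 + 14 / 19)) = 5472 / 4511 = 1.21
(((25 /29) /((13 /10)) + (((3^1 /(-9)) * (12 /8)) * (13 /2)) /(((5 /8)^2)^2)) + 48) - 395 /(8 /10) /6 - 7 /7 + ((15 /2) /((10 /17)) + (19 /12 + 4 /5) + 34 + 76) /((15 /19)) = 102.57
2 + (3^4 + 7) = 90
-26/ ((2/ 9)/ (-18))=2106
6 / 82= 3 / 41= 0.07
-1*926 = -926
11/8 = 1.38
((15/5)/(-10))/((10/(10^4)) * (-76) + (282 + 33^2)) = -75/342731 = -0.00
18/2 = 9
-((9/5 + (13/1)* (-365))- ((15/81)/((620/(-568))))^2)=16614795224/3502845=4743.23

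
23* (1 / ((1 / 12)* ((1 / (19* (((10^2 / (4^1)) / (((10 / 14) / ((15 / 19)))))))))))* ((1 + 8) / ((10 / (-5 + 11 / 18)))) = -572355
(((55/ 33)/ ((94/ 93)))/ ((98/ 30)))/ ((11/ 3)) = 6975/ 50666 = 0.14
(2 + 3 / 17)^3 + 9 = 94870 / 4913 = 19.31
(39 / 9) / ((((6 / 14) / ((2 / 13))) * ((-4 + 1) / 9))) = -14 / 3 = -4.67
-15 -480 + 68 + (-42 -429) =-898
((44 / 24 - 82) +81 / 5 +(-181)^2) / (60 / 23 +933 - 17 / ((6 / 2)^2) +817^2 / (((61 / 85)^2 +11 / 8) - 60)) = -227330276446263 / 73370583364400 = -3.10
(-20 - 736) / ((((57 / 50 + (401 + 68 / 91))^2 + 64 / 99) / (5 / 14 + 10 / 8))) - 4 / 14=-682791521039762 / 2328760418432917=-0.29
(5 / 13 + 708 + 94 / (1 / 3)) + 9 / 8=103117 / 104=991.51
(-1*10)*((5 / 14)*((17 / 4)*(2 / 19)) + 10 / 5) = -5745 / 266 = -21.60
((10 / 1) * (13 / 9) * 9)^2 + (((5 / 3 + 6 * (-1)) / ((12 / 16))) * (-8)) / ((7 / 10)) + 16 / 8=1068986 / 63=16968.03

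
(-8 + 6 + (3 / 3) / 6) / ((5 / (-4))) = 1.47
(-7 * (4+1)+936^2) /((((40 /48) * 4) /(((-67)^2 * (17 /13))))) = 200564529279 /130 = 1542804071.38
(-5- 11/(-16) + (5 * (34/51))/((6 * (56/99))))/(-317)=373/35504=0.01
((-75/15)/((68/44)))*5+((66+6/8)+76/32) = 7201/136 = 52.95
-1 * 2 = -2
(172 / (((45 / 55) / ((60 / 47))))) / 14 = 18920 / 987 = 19.17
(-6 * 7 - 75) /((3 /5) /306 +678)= -59670 /345781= -0.17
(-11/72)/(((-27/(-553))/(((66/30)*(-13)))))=869869/9720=89.49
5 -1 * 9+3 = -1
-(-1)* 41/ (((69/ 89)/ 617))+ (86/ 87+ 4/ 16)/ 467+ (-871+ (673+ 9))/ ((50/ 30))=202567940263/ 6229780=32516.07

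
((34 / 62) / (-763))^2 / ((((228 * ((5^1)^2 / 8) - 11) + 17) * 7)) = 578 / 5627652490131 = 0.00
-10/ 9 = -1.11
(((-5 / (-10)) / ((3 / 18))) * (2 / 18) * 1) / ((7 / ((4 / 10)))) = 2 / 105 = 0.02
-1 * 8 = -8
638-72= 566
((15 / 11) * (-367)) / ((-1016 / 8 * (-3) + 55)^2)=-5505 / 2091056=-0.00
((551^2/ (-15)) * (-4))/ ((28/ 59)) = 17912459/ 105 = 170594.85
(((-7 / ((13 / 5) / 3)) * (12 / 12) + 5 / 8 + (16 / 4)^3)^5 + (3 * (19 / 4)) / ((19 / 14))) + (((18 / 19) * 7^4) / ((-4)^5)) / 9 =133662477173535947355 / 231164051456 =578214806.03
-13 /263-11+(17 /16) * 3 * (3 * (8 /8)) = -6257 /4208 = -1.49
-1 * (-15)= 15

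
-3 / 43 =-0.07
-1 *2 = -2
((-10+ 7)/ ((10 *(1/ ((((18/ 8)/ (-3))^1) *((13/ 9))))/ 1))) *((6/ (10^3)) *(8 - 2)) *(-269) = -31473/ 10000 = -3.15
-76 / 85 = -0.89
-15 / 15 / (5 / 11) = -11 / 5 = -2.20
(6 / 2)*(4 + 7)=33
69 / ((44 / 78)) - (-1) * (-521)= -8771 / 22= -398.68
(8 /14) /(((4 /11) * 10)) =11 /70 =0.16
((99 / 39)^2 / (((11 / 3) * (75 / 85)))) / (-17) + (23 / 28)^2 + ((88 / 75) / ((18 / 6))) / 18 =155432369 / 268304400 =0.58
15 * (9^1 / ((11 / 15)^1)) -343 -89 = -2727 / 11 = -247.91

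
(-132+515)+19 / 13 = 4998 / 13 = 384.46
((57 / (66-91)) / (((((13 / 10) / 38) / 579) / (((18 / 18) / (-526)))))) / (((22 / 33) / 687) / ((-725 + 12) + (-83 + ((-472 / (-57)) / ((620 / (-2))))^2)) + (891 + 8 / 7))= 62454872893756282884 / 759508817308535560825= 0.08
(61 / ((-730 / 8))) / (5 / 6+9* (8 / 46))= -33672 / 120815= -0.28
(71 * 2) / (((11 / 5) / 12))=774.55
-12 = -12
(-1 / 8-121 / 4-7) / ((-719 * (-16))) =-299 / 92032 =-0.00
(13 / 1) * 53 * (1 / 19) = 689 / 19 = 36.26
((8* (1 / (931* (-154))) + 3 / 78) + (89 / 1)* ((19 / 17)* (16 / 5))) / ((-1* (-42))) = 50434734827 / 6653987340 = 7.58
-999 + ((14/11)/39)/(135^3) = -1054445374111/1055500875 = -999.00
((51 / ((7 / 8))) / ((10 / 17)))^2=12027024 / 1225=9817.98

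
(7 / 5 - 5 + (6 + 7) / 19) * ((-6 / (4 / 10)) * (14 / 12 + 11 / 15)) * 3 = 2493 / 10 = 249.30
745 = 745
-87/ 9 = -29/ 3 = -9.67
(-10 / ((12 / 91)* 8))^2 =207025 / 2304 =89.85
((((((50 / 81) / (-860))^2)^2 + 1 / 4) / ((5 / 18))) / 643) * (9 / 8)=588672691206709 / 373843496736308160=0.00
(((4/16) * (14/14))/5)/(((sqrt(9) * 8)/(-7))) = -7/480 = -0.01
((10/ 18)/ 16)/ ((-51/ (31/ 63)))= -155/ 462672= -0.00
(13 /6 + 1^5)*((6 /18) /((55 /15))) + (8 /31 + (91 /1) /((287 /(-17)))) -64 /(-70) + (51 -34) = 38373607 /2936010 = 13.07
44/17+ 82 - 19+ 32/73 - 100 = -42161/1241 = -33.97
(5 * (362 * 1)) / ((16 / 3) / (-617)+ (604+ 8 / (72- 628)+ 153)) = 465693090 / 194761847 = 2.39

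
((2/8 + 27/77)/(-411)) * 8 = -370/31647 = -0.01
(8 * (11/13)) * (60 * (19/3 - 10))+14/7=-19334/13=-1487.23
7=7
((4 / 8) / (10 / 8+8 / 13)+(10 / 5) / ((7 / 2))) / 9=190 / 2037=0.09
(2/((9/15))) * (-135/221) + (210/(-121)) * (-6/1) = 224010/26741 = 8.38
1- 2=-1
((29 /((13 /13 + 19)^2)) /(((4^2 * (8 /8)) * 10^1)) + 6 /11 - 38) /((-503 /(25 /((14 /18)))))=237309129 /99151360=2.39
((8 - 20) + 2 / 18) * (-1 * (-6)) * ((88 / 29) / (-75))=18832 / 6525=2.89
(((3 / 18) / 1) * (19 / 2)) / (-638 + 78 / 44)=-209 / 83982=-0.00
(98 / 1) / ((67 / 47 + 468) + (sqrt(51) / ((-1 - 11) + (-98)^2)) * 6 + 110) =412173179611424 / 2436976161461299 - 444963288 * sqrt(51) / 2436976161461299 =0.17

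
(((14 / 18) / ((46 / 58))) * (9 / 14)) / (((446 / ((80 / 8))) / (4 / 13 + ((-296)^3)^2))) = 633915871194644770 / 66677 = 9507264441931.17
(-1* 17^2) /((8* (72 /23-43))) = 6647 /7336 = 0.91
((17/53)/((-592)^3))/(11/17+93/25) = -7225/20408870109184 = -0.00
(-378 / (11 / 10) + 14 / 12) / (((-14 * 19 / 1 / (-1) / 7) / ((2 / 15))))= -22603 / 18810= -1.20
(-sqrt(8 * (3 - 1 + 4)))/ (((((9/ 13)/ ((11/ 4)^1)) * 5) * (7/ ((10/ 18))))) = -143 * sqrt(3)/ 567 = -0.44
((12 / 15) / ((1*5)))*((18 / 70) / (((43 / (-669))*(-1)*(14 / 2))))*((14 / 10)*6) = 144504 / 188125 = 0.77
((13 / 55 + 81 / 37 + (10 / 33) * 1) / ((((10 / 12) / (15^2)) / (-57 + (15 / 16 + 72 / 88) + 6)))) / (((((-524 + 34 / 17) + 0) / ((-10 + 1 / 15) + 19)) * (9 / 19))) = 863575707 / 649165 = 1330.29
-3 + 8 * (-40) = -323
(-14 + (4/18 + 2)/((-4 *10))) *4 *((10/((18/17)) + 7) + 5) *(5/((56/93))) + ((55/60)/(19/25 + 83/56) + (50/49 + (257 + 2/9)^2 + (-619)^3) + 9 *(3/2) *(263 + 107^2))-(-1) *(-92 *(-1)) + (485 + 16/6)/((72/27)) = -23617902520814317/99669528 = -236962118.66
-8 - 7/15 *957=-454.60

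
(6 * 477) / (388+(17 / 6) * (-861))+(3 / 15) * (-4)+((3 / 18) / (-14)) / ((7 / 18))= -4474681 / 2010470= -2.23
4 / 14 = 2 / 7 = 0.29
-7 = -7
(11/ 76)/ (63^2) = 11/ 301644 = 0.00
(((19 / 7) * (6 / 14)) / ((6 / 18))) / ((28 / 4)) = 0.50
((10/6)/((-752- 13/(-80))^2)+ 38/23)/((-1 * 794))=-206207079713/99098604455337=-0.00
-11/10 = -1.10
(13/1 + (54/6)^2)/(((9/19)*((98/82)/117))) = 951938/49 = 19427.31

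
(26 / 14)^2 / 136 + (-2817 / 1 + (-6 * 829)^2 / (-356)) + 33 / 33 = -42888109511 / 593096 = -72312.26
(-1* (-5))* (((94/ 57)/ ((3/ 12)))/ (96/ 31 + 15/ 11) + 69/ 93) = 29843635/ 2687607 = 11.10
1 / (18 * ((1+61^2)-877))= 1 / 51210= 0.00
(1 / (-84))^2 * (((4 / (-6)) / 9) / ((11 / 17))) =-17 / 1047816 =-0.00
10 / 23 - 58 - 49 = -2451 / 23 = -106.57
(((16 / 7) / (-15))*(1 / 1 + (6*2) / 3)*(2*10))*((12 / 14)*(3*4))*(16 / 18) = -20480 / 147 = -139.32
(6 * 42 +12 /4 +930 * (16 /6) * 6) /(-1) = -15135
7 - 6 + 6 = 7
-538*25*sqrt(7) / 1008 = -6725*sqrt(7) / 504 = -35.30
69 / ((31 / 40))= 89.03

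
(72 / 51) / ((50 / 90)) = 216 / 85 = 2.54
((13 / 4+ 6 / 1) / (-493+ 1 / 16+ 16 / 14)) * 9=-9324 / 55081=-0.17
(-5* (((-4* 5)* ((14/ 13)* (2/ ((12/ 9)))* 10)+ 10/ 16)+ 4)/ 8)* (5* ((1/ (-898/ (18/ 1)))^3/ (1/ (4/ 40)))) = -120718755/ 150623364736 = -0.00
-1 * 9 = -9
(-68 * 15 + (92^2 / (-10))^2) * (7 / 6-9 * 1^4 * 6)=-2834665354 / 75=-37795538.05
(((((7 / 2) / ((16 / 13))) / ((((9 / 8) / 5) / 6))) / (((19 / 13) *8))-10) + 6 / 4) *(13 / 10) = -23881 / 9120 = -2.62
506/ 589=0.86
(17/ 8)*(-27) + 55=-19/ 8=-2.38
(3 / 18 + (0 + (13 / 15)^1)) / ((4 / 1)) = 31 / 120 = 0.26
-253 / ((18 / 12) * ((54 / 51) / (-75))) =11947.22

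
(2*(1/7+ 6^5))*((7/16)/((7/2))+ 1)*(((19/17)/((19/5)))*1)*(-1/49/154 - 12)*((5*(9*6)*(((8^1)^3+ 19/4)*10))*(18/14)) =-110775212690.48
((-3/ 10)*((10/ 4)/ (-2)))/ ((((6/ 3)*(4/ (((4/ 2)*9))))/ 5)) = 135/ 32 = 4.22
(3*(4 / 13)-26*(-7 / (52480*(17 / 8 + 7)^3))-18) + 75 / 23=-329440882699 / 23844797015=-13.82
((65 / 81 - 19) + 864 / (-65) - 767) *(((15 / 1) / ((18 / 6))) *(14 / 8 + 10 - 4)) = -130325519 / 4212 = -30941.48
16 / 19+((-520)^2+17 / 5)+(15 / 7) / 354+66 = 270470.25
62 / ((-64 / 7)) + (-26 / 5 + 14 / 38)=-35303 / 3040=-11.61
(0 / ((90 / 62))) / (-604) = 0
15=15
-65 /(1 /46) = -2990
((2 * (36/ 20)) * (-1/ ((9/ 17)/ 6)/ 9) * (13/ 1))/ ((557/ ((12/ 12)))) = -884/ 8355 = -0.11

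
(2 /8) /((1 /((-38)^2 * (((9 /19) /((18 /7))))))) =66.50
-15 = -15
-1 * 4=-4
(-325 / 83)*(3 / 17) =-975 / 1411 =-0.69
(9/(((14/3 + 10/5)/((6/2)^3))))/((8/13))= 9477/160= 59.23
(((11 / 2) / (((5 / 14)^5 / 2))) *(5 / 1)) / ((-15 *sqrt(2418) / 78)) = -5916064 *sqrt(2418) / 290625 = -1000.99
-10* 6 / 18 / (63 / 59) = -590 / 189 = -3.12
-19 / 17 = -1.12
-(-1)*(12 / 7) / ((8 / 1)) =3 / 14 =0.21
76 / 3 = 25.33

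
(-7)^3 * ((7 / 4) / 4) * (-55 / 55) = 150.06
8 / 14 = 4 / 7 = 0.57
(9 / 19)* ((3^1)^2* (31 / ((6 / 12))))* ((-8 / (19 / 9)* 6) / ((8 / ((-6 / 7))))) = 1627128 / 2527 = 643.90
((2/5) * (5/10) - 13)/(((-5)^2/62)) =-3968/125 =-31.74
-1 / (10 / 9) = -9 / 10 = -0.90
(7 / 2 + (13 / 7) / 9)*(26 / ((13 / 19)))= 8873 / 63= 140.84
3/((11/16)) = 48/11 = 4.36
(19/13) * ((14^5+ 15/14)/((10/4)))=143061469/455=314420.81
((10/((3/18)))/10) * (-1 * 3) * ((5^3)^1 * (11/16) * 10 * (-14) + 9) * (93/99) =4472277/22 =203285.32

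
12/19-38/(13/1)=-566/247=-2.29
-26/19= -1.37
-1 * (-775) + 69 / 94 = 72919 / 94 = 775.73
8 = 8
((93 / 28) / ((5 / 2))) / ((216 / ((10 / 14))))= 31 / 7056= 0.00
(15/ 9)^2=25/ 9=2.78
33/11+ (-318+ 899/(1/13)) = 11372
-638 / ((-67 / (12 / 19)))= 7656 / 1273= 6.01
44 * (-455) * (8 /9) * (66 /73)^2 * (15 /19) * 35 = -40696656000 /101251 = -401938.31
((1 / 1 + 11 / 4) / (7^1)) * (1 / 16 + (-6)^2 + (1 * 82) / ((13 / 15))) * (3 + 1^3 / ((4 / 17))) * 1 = 1689105 / 3328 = 507.54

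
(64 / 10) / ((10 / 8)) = 128 / 25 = 5.12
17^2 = 289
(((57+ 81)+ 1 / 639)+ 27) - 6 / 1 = 101602 / 639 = 159.00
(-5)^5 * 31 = -96875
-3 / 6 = -1 / 2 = -0.50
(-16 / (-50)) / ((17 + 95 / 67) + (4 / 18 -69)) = -4824 / 759175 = -0.01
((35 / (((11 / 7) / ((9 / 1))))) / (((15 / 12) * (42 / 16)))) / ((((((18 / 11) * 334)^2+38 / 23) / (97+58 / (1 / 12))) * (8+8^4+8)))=4213209 / 106824608435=0.00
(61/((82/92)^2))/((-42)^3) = -32269/31135482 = -0.00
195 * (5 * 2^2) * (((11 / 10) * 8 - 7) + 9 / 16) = 36855 / 4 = 9213.75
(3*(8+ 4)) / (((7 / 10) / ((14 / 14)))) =360 / 7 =51.43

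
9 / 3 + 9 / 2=15 / 2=7.50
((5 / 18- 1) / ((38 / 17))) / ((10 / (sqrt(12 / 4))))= -221*sqrt(3) / 6840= -0.06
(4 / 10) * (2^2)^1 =8 / 5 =1.60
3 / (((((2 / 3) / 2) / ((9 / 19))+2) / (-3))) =-243 / 73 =-3.33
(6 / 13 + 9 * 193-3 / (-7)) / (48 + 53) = 158148 / 9191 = 17.21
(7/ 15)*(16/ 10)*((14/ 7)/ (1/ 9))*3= 1008/ 25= 40.32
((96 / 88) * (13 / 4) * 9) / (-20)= -351 / 220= -1.60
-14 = -14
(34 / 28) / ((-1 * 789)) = -17 / 11046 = -0.00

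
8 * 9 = 72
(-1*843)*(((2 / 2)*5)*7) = -29505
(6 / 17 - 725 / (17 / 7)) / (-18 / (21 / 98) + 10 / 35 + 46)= 35483 / 4488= 7.91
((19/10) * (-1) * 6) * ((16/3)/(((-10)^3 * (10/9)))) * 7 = 1197/3125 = 0.38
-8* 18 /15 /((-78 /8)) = 64 /65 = 0.98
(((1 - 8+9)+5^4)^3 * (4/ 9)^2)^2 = 21336229885501696/ 9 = 2370692209500188.44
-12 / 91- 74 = -6746 / 91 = -74.13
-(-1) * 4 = 4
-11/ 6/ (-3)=0.61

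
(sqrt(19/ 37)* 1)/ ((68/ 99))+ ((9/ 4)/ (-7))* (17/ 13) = -153/ 364+ 99* sqrt(703)/ 2516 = 0.62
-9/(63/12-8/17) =-612/325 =-1.88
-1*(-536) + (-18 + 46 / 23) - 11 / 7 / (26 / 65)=516.07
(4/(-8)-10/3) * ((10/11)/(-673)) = 115/22209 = 0.01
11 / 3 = 3.67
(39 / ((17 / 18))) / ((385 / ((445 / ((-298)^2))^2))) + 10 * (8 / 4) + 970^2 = 4856544887061071595 / 5161485447272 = 940920.00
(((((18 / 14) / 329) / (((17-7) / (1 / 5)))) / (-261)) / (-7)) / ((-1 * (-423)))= 1 / 9887815350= 0.00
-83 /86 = -0.97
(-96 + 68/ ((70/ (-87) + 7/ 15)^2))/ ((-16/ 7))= -299801/ 1372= -218.51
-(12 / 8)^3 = -27 / 8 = -3.38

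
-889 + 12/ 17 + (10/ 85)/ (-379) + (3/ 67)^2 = -25691750422/ 28922627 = -888.29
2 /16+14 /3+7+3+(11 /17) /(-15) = 10029 /680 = 14.75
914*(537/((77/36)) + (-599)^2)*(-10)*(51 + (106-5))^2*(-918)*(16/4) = 21437996617123706880/77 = 278415540482126063.38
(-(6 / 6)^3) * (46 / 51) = -46 / 51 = -0.90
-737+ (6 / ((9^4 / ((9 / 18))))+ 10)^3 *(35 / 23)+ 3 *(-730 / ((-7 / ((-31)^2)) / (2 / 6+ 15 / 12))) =1606051858714424563 / 3368233731366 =476823.16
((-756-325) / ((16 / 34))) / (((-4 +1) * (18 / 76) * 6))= 349163 / 648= 538.83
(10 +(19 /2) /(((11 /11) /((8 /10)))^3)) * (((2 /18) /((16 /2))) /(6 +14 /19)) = 17651 /576000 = 0.03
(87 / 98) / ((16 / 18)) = 783 / 784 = 1.00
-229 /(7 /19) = -4351 /7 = -621.57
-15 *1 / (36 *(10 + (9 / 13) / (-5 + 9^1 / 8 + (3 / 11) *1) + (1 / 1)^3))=-20605 / 534468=-0.04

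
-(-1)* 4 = 4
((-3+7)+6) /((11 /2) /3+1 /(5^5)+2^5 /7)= 1312500 /840667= 1.56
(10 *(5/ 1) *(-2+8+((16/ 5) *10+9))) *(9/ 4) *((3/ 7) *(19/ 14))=602775/ 196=3075.38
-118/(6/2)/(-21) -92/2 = -2780/63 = -44.13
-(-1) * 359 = 359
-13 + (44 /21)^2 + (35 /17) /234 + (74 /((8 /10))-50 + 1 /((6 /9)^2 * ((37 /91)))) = 39.43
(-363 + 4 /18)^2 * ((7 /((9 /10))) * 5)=3731078750 /729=5118077.85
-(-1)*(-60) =-60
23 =23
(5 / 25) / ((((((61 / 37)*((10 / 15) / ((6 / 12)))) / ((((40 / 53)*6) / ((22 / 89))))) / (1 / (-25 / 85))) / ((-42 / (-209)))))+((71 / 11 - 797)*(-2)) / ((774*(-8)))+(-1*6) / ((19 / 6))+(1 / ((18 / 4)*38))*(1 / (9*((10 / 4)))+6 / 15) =-425376090383 / 129439895805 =-3.29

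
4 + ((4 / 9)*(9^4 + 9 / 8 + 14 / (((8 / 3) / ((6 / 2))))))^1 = 5855 / 2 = 2927.50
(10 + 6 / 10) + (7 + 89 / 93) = 18.56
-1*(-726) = 726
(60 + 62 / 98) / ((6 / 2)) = 2971 / 147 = 20.21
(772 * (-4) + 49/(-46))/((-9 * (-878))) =-142097/363492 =-0.39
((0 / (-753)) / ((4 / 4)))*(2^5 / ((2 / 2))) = 0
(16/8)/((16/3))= 3/8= 0.38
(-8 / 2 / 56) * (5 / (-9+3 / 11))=55 / 1344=0.04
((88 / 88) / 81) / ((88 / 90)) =5 / 396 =0.01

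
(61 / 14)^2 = 18.98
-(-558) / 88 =279 / 44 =6.34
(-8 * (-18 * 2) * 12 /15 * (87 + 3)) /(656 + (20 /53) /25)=152640 /4829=31.61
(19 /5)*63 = 1197 /5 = 239.40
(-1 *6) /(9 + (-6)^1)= -2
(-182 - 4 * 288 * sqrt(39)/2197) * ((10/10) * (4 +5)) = -1638 - 10368 * sqrt(39)/2197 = -1667.47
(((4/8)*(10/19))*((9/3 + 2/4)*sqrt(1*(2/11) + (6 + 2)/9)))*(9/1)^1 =105*sqrt(1166)/418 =8.58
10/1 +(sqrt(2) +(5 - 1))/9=sqrt(2)/9 +94/9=10.60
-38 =-38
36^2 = 1296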